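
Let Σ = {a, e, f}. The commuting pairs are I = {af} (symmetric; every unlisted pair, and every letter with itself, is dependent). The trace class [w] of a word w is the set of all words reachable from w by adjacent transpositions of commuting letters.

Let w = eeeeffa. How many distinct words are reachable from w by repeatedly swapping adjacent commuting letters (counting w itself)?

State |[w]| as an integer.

3

piece 0:e — minimal
piece 1:e rests on {0:e}
piece 2:e rests on {1:e}
piece 3:e rests on {2:e}
piece 4:f rests on {3:e}
piece 5:f rests on {4:f}
piece 6:a rests on {3:e}
minimal pieces: {0:e}
ways to finish when only these pieces remain (= sum over removing one remaining piece with nothing left below it):
  1 left: {5}→1  {6}→1
  2 left: {4,5}→1  {5,6}→2
  3 left: {4,5,6}→3
  4 left: {3,4,5,6}→3
  5 left: {2,3,4,5,6}→3
  placing 0:e first → 3 extensions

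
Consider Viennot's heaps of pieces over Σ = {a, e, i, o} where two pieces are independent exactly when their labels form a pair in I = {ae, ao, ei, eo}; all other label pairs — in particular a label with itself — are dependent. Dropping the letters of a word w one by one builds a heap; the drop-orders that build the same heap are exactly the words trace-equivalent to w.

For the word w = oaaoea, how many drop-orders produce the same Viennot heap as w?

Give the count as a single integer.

drop 0:o onto floor
drop 1:a onto floor
drop 2:a onto {1:a}
drop 3:o onto {0:o}
drop 4:e onto floor
drop 5:a onto {2:a}
ground layer = {0:o, 1:a, 4:e}
drop-orders for the pieces not yet dropped (sum over which currently-grounded one goes next):
  1 to go: {3} 1  {4} 1  {5} 1
  2 to go: {0,3} 1  {2,5} 1  {3,4} 2  {3,5} 2  {4,5} 2
  3 to go: {0,3,4} 3  {0,3,5} 3  {1,2,5} 1  {2,3,5} 3  {2,4,5} 3  {3,4,5} 6
  4 to go: {0,2,3,5} 6  {0,3,4,5} 12  {1,2,3,5} 4  {1,2,4,5} 4  {2,3,4,5} 12
  if 0:o drops first: 20 orders
  if 1:a drops first: 30 orders
  if 4:e drops first: 10 orders
heap linearizations: 60

60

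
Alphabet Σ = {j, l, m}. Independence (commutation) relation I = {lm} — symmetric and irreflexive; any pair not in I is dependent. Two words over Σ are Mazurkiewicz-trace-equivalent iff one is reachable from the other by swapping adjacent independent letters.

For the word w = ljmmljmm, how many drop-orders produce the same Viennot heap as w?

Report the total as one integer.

drop 0:l onto floor
drop 1:j onto {0:l}
drop 2:m onto {1:j}
drop 3:m onto {2:m}
drop 4:l onto {1:j}
drop 5:j onto {3:m, 4:l}
drop 6:m onto {5:j}
drop 7:m onto {6:m}
ground layer = {0:l}
drop-orders for the pieces not yet dropped (sum over which currently-grounded one goes next):
  1 to go: {7} 1
  2 to go: {6,7} 1
  3 to go: {5,6,7} 1
  4 to go: {3,5,6,7} 1  {4,5,6,7} 1
  5 to go: {2,3,5,6,7} 1  {3,4,5,6,7} 2
  6 to go: {2,3,4,5,6,7} 3
  if 0:l drops first: 3 orders

3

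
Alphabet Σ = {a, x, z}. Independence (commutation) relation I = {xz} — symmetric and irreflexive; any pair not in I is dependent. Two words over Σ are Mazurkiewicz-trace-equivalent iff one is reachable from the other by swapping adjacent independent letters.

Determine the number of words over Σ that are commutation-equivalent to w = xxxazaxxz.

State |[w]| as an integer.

piece 0:x — minimal
piece 1:x rests on {0:x}
piece 2:x rests on {1:x}
piece 3:a rests on {2:x}
piece 4:z rests on {3:a}
piece 5:a rests on {4:z}
piece 6:x rests on {5:a}
piece 7:x rests on {6:x}
piece 8:z rests on {5:a}
minimal pieces: {0:x}
ways to finish when only these pieces remain (= sum over removing one remaining piece with nothing left below it):
  1 left: {7}→1  {8}→1
  2 left: {6,7}→1  {7,8}→2
  3 left: {6,7,8}→3
  4 left: {5,6,7,8}→3
  5 left: {4,5,6,7,8}→3
  6 left: {3,4,5,6,7,8}→3
  7 left: {2,3,4,5,6,7,8}→3
  placing 0:x first → 3 extensions

3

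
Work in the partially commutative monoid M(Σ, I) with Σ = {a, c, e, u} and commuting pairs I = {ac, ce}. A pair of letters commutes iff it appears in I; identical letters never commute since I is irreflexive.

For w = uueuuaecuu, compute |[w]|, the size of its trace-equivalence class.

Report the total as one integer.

3

drop 0:u onto floor
drop 1:u onto {0:u}
drop 2:e onto {1:u}
drop 3:u onto {2:e}
drop 4:u onto {3:u}
drop 5:a onto {4:u}
drop 6:e onto {5:a}
drop 7:c onto {4:u}
drop 8:u onto {6:e, 7:c}
drop 9:u onto {8:u}
ground layer = {0:u}
drop-orders for the pieces not yet dropped (sum over which currently-grounded one goes next):
  1 to go: {9} 1
  2 to go: {8,9} 1
  3 to go: {6,8,9} 1  {7,8,9} 1
  4 to go: {5,6,8,9} 1  {6,7,8,9} 2
  5 to go: {5,6,7,8,9} 3
  6 to go: {4,5,6,7,8,9} 3
  7 to go: {3,4,5,6,7,8,9} 3
  8 to go: {2,3,4,5,6,7,8,9} 3
  if 0:u drops first: 3 orders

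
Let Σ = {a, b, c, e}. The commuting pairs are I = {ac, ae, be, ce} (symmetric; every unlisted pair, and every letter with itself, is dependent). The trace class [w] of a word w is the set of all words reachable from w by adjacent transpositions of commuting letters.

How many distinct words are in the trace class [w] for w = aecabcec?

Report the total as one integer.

84

#0=a has no predecessor
#1=e has no predecessor
#2=c has no predecessor
#3=a depends on [0:a]
#4=b depends on [2:c, 3:a]
#5=c depends on [4:b]
#6=e depends on [1:e]
#7=c depends on [5:c]
sources: [0:a, 1:e, 2:c]
N(rest) = Σ N(rest − s) over sources s of rest; N(one piece) = 1:
  size 1 → [6]=1  [7]=1
  size 2 → [1,6]=1  [5,7]=1  [6,7]=2
  size 3 → [1,6,7]=3  [4,5,7]=1  [5,6,7]=3
  size 4 → [1,5,6,7]=6  [2,4,5,7]=1  [3,4,5,7]=1  [4,5,6,7]=4
  size 5 → [0,3,4,5,7]=1  [1,4,5,6,7]=10  [2,3,4,5,7]=2  [2,4,5,6,7]=5  [3,4,5,6,7]=5
  size 6 → [0,2,3,4,5,7]=3  [0,3,4,5,6,7]=6  [1,2,4,5,6,7]=15  [1,3,4,5,6,7]=15  [2,3,4,5,6,7]=12
  first=0(a) contributes 42
  first=1(e) contributes 21
  first=2(c) contributes 21
|[w]| = 84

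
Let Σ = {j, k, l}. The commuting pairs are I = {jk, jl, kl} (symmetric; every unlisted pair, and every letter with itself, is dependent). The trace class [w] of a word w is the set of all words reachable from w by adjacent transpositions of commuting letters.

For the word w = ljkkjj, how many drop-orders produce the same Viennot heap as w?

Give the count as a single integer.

#0=l has no predecessor
#1=j has no predecessor
#2=k has no predecessor
#3=k depends on [2:k]
#4=j depends on [1:j]
#5=j depends on [4:j]
sources: [0:l, 1:j, 2:k]
N(rest) = Σ N(rest − s) over sources s of rest; N(one piece) = 1:
  size 1 → [0]=1  [3]=1  [5]=1
  size 2 → [0,3]=2  [0,5]=2  [2,3]=1  [3,5]=2  [4,5]=1
  size 3 → [0,2,3]=3  [0,3,5]=6  [0,4,5]=3  [1,4,5]=1  [2,3,5]=3  [3,4,5]=3
  size 4 → [0,1,4,5]=4  [0,2,3,5]=12  [0,3,4,5]=12  [1,3,4,5]=4  [2,3,4,5]=6
  first=0(l) contributes 10
  first=1(j) contributes 30
  first=2(k) contributes 20
|[w]| = 60

60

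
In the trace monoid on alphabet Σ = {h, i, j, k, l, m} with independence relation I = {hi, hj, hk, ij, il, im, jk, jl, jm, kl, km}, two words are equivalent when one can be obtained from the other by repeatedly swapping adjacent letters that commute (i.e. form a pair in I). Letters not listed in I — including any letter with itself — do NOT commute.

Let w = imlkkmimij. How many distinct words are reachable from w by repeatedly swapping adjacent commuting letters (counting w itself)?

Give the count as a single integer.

1260

drop 0:i onto floor
drop 1:m onto floor
drop 2:l onto {1:m}
drop 3:k onto {0:i}
drop 4:k onto {3:k}
drop 5:m onto {2:l}
drop 6:i onto {4:k}
drop 7:m onto {5:m}
drop 8:i onto {6:i}
drop 9:j onto floor
ground layer = {0:i, 1:m, 9:j}
drop-orders for the pieces not yet dropped (sum over which currently-grounded one goes next):
  1 to go: {7} 1  {8} 1  {9} 1
  2 to go: {5,7} 1  {6,8} 1  {7,8} 2  {7,9} 2  {8,9} 2
  3 to go: {2,5,7} 1  {4,6,8} 1  {5,7,8} 3  {5,7,9} 3  {6,7,8} 3  {6,8,9} 3  {7,8,9} 6
  4 to go: {1,2,5,7} 1  {2,5,7,8} 4  {2,5,7,9} 4  {3,4,6,8} 1  {4,6,7,8} 4  {4,6,8,9} 4  {5,6,7,8} 6  {5,7,8,9} 12  {6,7,8,9} 12
  5 to go: {0,3,4,6,8} 1  {1,2,5,7,8} 5  {1,2,5,7,9} 5  {2,5,6,7,8} 10  {2,5,7,8,9} 20  {3,4,6,7,8} 5  {3,4,6,8,9} 5  {4,5,6,7,8} 10  {4,6,7,8,9} 20  {5,6,7,8,9} 30
  6 to go: {0,3,4,6,7,8} 6  {0,3,4,6,8,9} 6  {1,2,5,6,7,8} 15  {1,2,5,7,8,9} 30  {2,4,5,6,7,8} 20  {2,5,6,7,8,9} 60  {3,4,5,6,7,8} 15  {3,4,6,7,8,9} 30  {4,5,6,7,8,9} 60
  7 to go: {0,3,4,5,6,7,8} 21  {0,3,4,6,7,8,9} 42  {1,2,4,5,6,7,8} 35  {1,2,5,6,7,8,9} 105  {2,3,4,5,6,7,8} 35  {2,4,5,6,7,8,9} 140  {3,4,5,6,7,8,9} 105
  8 to go: {0,2,3,4,5,6,7,8} 56  {0,3,4,5,6,7,8,9} 168  {1,2,3,4,5,6,7,8} 70  {1,2,4,5,6,7,8,9} 280  {2,3,4,5,6,7,8,9} 280
  if 0:i drops first: 630 orders
  if 1:m drops first: 504 orders
  if 9:j drops first: 126 orders
heap linearizations: 1260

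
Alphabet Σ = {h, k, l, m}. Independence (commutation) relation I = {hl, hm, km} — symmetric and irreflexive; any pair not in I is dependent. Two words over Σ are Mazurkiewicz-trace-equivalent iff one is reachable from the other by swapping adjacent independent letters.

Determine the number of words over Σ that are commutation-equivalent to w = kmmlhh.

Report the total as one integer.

piece 0:k — minimal
piece 1:m — minimal
piece 2:m rests on {1:m}
piece 3:l rests on {0:k, 2:m}
piece 4:h rests on {0:k}
piece 5:h rests on {4:h}
minimal pieces: {0:k, 1:m}
ways to finish when only these pieces remain (= sum over removing one remaining piece with nothing left below it):
  1 left: {3}→1  {5}→1
  2 left: {2,3}→1  {3,5}→2  {4,5}→1
  3 left: {1,2,3}→1  {2,3,5}→3  {3,4,5}→3
  4 left: {0,3,4,5}→3  {1,2,3,5}→4  {2,3,4,5}→6
  placing 0:k first → 10 extensions
  placing 1:m first → 9 extensions
total linear extensions = 19

19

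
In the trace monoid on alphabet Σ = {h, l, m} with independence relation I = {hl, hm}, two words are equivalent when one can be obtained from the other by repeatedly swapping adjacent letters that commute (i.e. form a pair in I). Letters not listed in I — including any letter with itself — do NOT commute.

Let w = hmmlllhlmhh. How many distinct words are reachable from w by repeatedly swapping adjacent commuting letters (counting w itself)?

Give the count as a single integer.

330

0(h) covers ∅
1(m) covers ∅
2(m) covers 1:m
3(l) covers 2:m
4(l) covers 3:l
5(l) covers 4:l
6(h) covers 0:h
7(l) covers 5:l
8(m) covers 7:l
9(h) covers 6:h
10(h) covers 9:h
floor of heap: 0:h, 1:m
completions by unplaced set U, small U first (add the entries for U minus each lowest piece of U):
  |U|=1: {8}:1  {10}:1
  |U|=2: {7,8}:1  {8,10}:2  {9,10}:1
  |U|=3: {5,7,8}:1  {6,9,10}:1  {7,8,10}:3  {8,9,10}:3
  |U|=4: {0,6,9,10}:1  {4,5,7,8}:1  {5,7,8,10}:4  {6,8,9,10}:4  {7,8,9,10}:6
  |U|=5: {0,6,8,9,10}:5  {3,4,5,7,8}:1  {4,5,7,8,10}:5  {5,7,8,9,10}:10  {6,7,8,9,10}:10
  |U|=6: {0,6,7,8,9,10}:15  {2,3,4,5,7,8}:1  {3,4,5,7,8,10}:6  {4,5,7,8,9,10}:15  {5,6,7,8,9,10}:20
  |U|=7: {0,5,6,7,8,9,10}:35  {1,2,3,4,5,7,8}:1  {2,3,4,5,7,8,10}:7  {3,4,5,7,8,9,10}:21  {4,5,6,7,8,9,10}:35
  |U|=8: {0,4,5,6,7,8,9,10}:70  {1,2,3,4,5,7,8,10}:8  {2,3,4,5,7,8,9,10}:28  {3,4,5,6,7,8,9,10}:56
  |U|=9: {0,3,4,5,6,7,8,9,10}:126  {1,2,3,4,5,7,8,9,10}:36  {2,3,4,5,6,7,8,9,10}:84
  start at 0(h): 120
  start at 1(m): 210
sum over floor = 330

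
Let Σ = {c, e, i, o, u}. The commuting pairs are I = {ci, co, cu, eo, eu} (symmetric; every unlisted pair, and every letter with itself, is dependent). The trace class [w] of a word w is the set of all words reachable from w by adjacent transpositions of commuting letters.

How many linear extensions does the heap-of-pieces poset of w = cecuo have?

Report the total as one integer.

0(c) covers ∅
1(e) covers 0:c
2(c) covers 1:e
3(u) covers ∅
4(o) covers 3:u
floor of heap: 0:c, 3:u
completions by unplaced set U, small U first (add the entries for U minus each lowest piece of U):
  |U|=1: {2}:1  {4}:1
  |U|=2: {1,2}:1  {2,4}:2  {3,4}:1
  |U|=3: {0,1,2}:1  {1,2,4}:3  {2,3,4}:3
  start at 0(c): 6
  start at 3(u): 4
sum over floor = 10

10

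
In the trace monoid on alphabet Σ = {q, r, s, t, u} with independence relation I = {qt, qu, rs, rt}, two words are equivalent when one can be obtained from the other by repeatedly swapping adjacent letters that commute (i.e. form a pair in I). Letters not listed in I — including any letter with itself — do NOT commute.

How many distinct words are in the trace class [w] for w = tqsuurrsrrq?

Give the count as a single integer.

0(t) covers ∅
1(q) covers ∅
2(s) covers 0:t, 1:q
3(u) covers 2:s
4(u) covers 3:u
5(r) covers 4:u
6(r) covers 5:r
7(s) covers 4:u
8(r) covers 6:r
9(r) covers 8:r
10(q) covers 7:s, 9:r
floor of heap: 0:t, 1:q
completions by unplaced set U, small U first (add the entries for U minus each lowest piece of U):
  |U|=1: {10}:1
  |U|=2: {7,10}:1  {9,10}:1
  |U|=3: {7,9,10}:2  {8,9,10}:1
  |U|=4: {6,8,9,10}:1  {7,8,9,10}:3
  |U|=5: {5,6,8,9,10}:1  {6,7,8,9,10}:4
  |U|=6: {5,6,7,8,9,10}:5
  |U|=7: {4,5,6,7,8,9,10}:5
  |U|=8: {3,4,5,6,7,8,9,10}:5
  |U|=9: {2,3,4,5,6,7,8,9,10}:5
  start at 0(t): 5
  start at 1(q): 5
sum over floor = 10

10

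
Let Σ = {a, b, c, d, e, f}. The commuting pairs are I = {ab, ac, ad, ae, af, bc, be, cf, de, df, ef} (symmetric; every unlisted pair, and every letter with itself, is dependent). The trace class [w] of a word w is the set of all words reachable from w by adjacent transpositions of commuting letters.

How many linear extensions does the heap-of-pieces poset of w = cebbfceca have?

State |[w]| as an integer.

504

drop 0:c onto floor
drop 1:e onto {0:c}
drop 2:b onto floor
drop 3:b onto {2:b}
drop 4:f onto {3:b}
drop 5:c onto {1:e}
drop 6:e onto {5:c}
drop 7:c onto {6:e}
drop 8:a onto floor
ground layer = {0:c, 2:b, 8:a}
drop-orders for the pieces not yet dropped (sum over which currently-grounded one goes next):
  1 to go: {4} 1  {7} 1  {8} 1
  2 to go: {3,4} 1  {4,7} 2  {4,8} 2  {6,7} 1  {7,8} 2
  3 to go: {2,3,4} 1  {3,4,7} 3  {3,4,8} 3  {4,6,7} 3  {4,7,8} 6  {5,6,7} 1  {6,7,8} 3
  4 to go: {1,5,6,7} 1  {2,3,4,7} 4  {2,3,4,8} 4  {3,4,6,7} 6  {3,4,7,8} 12  {4,5,6,7} 4  {4,6,7,8} 12  {5,6,7,8} 4
  5 to go: {0,1,5,6,7} 1  {1,4,5,6,7} 5  {1,5,6,7,8} 5  {2,3,4,6,7} 10  {2,3,4,7,8} 20  {3,4,5,6,7} 10  {3,4,6,7,8} 30  {4,5,6,7,8} 20
  6 to go: {0,1,4,5,6,7} 6  {0,1,5,6,7,8} 6  {1,3,4,5,6,7} 15  {1,4,5,6,7,8} 30  {2,3,4,5,6,7} 20  {2,3,4,6,7,8} 60  {3,4,5,6,7,8} 60
  7 to go: {0,1,3,4,5,6,7} 21  {0,1,4,5,6,7,8} 42  {1,2,3,4,5,6,7} 35  {1,3,4,5,6,7,8} 105  {2,3,4,5,6,7,8} 140
  if 0:c drops first: 280 orders
  if 2:b drops first: 168 orders
  if 8:a drops first: 56 orders
heap linearizations: 504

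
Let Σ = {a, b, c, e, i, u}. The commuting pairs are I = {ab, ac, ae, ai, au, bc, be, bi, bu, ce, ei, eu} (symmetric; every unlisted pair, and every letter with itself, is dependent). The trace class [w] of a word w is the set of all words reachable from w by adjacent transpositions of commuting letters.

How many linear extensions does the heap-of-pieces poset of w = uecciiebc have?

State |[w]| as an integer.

252

#0=u has no predecessor
#1=e has no predecessor
#2=c depends on [0:u]
#3=c depends on [2:c]
#4=i depends on [3:c]
#5=i depends on [4:i]
#6=e depends on [1:e]
#7=b has no predecessor
#8=c depends on [5:i]
sources: [0:u, 1:e, 7:b]
N(rest) = Σ N(rest − s) over sources s of rest; N(one piece) = 1:
  size 1 → [6]=1  [7]=1  [8]=1
  size 2 → [1,6]=1  [5,8]=1  [6,7]=2  [6,8]=2  [7,8]=2
  size 3 → [1,6,7]=3  [1,6,8]=3  [4,5,8]=1  [5,6,8]=3  [5,7,8]=3  [6,7,8]=6
  size 4 → [1,5,6,8]=6  [1,6,7,8]=12  [3,4,5,8]=1  [4,5,6,8]=4  [4,5,7,8]=4  [5,6,7,8]=12
  size 5 → [1,4,5,6,8]=10  [1,5,6,7,8]=30  [2,3,4,5,8]=1  [3,4,5,6,8]=5  [3,4,5,7,8]=5  [4,5,6,7,8]=20
  size 6 → [0,2,3,4,5,8]=1  [1,3,4,5,6,8]=15  [1,4,5,6,7,8]=60  [2,3,4,5,6,8]=6  [2,3,4,5,7,8]=6  [3,4,5,6,7,8]=30
  size 7 → [0,2,3,4,5,6,8]=7  [0,2,3,4,5,7,8]=7  [1,2,3,4,5,6,8]=21  [1,3,4,5,6,7,8]=105  [2,3,4,5,6,7,8]=42
  first=0(u) contributes 168
  first=1(e) contributes 56
  first=7(b) contributes 28
|[w]| = 252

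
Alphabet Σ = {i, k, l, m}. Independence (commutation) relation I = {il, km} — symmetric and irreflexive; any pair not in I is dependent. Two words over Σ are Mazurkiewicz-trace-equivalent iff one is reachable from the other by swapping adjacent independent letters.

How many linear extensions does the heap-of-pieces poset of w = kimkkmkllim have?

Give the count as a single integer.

30

drop 0:k onto floor
drop 1:i onto {0:k}
drop 2:m onto {1:i}
drop 3:k onto {1:i}
drop 4:k onto {3:k}
drop 5:m onto {2:m}
drop 6:k onto {4:k}
drop 7:l onto {5:m, 6:k}
drop 8:l onto {7:l}
drop 9:i onto {5:m, 6:k}
drop 10:m onto {8:l, 9:i}
ground layer = {0:k}
drop-orders for the pieces not yet dropped (sum over which currently-grounded one goes next):
  1 to go: {10} 1
  2 to go: {8,10} 1  {9,10} 1
  3 to go: {7,8,10} 1  {8,9,10} 2
  4 to go: {7,8,9,10} 3
  5 to go: {5,7,8,9,10} 3  {6,7,8,9,10} 3
  6 to go: {2,5,7,8,9,10} 3  {4,6,7,8,9,10} 3  {5,6,7,8,9,10} 6
  7 to go: {2,5,6,7,8,9,10} 9  {3,4,6,7,8,9,10} 3  {4,5,6,7,8,9,10} 9
  8 to go: {2,4,5,6,7,8,9,10} 18  {3,4,5,6,7,8,9,10} 12
  9 to go: {2,3,4,5,6,7,8,9,10} 30
  if 0:k drops first: 30 orders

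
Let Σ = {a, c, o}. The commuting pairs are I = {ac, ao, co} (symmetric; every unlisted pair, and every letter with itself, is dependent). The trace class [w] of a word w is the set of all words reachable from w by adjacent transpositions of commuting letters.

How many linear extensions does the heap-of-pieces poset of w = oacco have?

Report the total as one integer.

30

drop 0:o onto floor
drop 1:a onto floor
drop 2:c onto floor
drop 3:c onto {2:c}
drop 4:o onto {0:o}
ground layer = {0:o, 1:a, 2:c}
drop-orders for the pieces not yet dropped (sum over which currently-grounded one goes next):
  1 to go: {1} 1  {3} 1  {4} 1
  2 to go: {0,4} 1  {1,3} 2  {1,4} 2  {2,3} 1  {3,4} 2
  3 to go: {0,1,4} 3  {0,3,4} 3  {1,2,3} 3  {1,3,4} 6  {2,3,4} 3
  if 0:o drops first: 12 orders
  if 1:a drops first: 6 orders
  if 2:c drops first: 12 orders
heap linearizations: 30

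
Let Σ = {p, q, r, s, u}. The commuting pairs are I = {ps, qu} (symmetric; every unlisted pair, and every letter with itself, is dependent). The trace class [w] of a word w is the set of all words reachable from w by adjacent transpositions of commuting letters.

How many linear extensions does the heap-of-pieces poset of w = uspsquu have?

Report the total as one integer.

0(u) covers ∅
1(s) covers 0:u
2(p) covers 0:u
3(s) covers 1:s
4(q) covers 2:p, 3:s
5(u) covers 2:p, 3:s
6(u) covers 5:u
floor of heap: 0:u
completions by unplaced set U, small U first (add the entries for U minus each lowest piece of U):
  |U|=1: {4}:1  {6}:1
  |U|=2: {4,6}:2  {5,6}:1
  |U|=3: {4,5,6}:3
  |U|=4: {2,4,5,6}:3  {3,4,5,6}:3
  |U|=5: {1,3,4,5,6}:3  {2,3,4,5,6}:6
  start at 0(u): 9

9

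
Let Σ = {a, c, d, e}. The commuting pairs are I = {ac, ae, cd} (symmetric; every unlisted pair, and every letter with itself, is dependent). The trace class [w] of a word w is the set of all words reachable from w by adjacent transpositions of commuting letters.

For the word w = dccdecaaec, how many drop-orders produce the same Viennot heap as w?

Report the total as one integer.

115

#0=d has no predecessor
#1=c has no predecessor
#2=c depends on [1:c]
#3=d depends on [0:d]
#4=e depends on [2:c, 3:d]
#5=c depends on [4:e]
#6=a depends on [3:d]
#7=a depends on [6:a]
#8=e depends on [5:c]
#9=c depends on [8:e]
sources: [0:d, 1:c]
N(rest) = Σ N(rest − s) over sources s of rest; N(one piece) = 1:
  size 1 → [7]=1  [9]=1
  size 2 → [6,7]=1  [7,9]=2  [8,9]=1
  size 3 → [5,8,9]=1  [6,7,9]=3  [7,8,9]=3
  size 4 → [4,5,8,9]=1  [5,7,8,9]=4  [6,7,8,9]=6
  size 5 → [2,4,5,8,9]=1  [4,5,7,8,9]=5  [5,6,7,8,9]=10
  size 6 → [1,2,4,5,8,9]=1  [2,4,5,7,8,9]=6  [4,5,6,7,8,9]=15
  size 7 → [1,2,4,5,7,8,9]=7  [2,4,5,6,7,8,9]=21  [3,4,5,6,7,8,9]=15
  size 8 → [0,3,4,5,6,7,8,9]=15  [1,2,4,5,6,7,8,9]=28  [2,3,4,5,6,7,8,9]=36
  first=0(d) contributes 64
  first=1(c) contributes 51
|[w]| = 115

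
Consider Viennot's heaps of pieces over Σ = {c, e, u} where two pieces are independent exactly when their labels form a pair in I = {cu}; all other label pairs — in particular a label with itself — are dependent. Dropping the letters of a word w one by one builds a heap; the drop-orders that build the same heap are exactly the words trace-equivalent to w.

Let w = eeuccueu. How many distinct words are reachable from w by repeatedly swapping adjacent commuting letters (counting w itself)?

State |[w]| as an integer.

6

#0=e has no predecessor
#1=e depends on [0:e]
#2=u depends on [1:e]
#3=c depends on [1:e]
#4=c depends on [3:c]
#5=u depends on [2:u]
#6=e depends on [4:c, 5:u]
#7=u depends on [6:e]
sources: [0:e]
N(rest) = Σ N(rest − s) over sources s of rest; N(one piece) = 1:
  size 1 → [7]=1
  size 2 → [6,7]=1
  size 3 → [4,6,7]=1  [5,6,7]=1
  size 4 → [2,5,6,7]=1  [3,4,6,7]=1  [4,5,6,7]=2
  size 5 → [2,4,5,6,7]=3  [3,4,5,6,7]=3
  size 6 → [2,3,4,5,6,7]=6
  first=0(e) contributes 6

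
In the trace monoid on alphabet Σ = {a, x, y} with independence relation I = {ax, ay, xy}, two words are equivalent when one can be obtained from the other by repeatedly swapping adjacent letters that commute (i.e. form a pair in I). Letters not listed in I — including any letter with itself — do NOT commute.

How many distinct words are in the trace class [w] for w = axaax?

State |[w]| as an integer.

10

#0=a has no predecessor
#1=x has no predecessor
#2=a depends on [0:a]
#3=a depends on [2:a]
#4=x depends on [1:x]
sources: [0:a, 1:x]
N(rest) = Σ N(rest − s) over sources s of rest; N(one piece) = 1:
  size 1 → [3]=1  [4]=1
  size 2 → [1,4]=1  [2,3]=1  [3,4]=2
  size 3 → [0,2,3]=1  [1,3,4]=3  [2,3,4]=3
  first=0(a) contributes 6
  first=1(x) contributes 4
|[w]| = 10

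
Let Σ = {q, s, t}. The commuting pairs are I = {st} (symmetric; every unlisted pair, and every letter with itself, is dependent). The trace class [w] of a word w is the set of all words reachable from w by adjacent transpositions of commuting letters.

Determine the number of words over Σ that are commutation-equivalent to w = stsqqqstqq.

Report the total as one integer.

#0=s has no predecessor
#1=t has no predecessor
#2=s depends on [0:s]
#3=q depends on [1:t, 2:s]
#4=q depends on [3:q]
#5=q depends on [4:q]
#6=s depends on [5:q]
#7=t depends on [5:q]
#8=q depends on [6:s, 7:t]
#9=q depends on [8:q]
sources: [0:s, 1:t]
N(rest) = Σ N(rest − s) over sources s of rest; N(one piece) = 1:
  size 1 → [9]=1
  size 2 → [8,9]=1
  size 3 → [6,8,9]=1  [7,8,9]=1
  size 4 → [6,7,8,9]=2
  size 5 → [5,6,7,8,9]=2
  size 6 → [4,5,6,7,8,9]=2
  size 7 → [3,4,5,6,7,8,9]=2
  size 8 → [1,3,4,5,6,7,8,9]=2  [2,3,4,5,6,7,8,9]=2
  first=0(s) contributes 4
  first=1(t) contributes 2
|[w]| = 6

6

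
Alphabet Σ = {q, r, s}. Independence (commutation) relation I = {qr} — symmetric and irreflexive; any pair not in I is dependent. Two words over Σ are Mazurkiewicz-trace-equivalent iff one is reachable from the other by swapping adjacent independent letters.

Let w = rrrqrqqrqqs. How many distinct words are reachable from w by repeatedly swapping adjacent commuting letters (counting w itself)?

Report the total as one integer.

252

#0=r has no predecessor
#1=r depends on [0:r]
#2=r depends on [1:r]
#3=q has no predecessor
#4=r depends on [2:r]
#5=q depends on [3:q]
#6=q depends on [5:q]
#7=r depends on [4:r]
#8=q depends on [6:q]
#9=q depends on [8:q]
#10=s depends on [7:r, 9:q]
sources: [0:r, 3:q]
N(rest) = Σ N(rest − s) over sources s of rest; N(one piece) = 1:
  size 1 → [10]=1
  size 2 → [7,10]=1  [9,10]=1
  size 3 → [4,7,10]=1  [7,9,10]=2  [8,9,10]=1
  size 4 → [2,4,7,10]=1  [4,7,9,10]=3  [6,8,9,10]=1  [7,8,9,10]=3
  size 5 → [1,2,4,7,10]=1  [2,4,7,9,10]=4  [4,7,8,9,10]=6  [5,6,8,9,10]=1  [6,7,8,9,10]=4
  size 6 → [0,1,2,4,7,10]=1  [1,2,4,7,9,10]=5  [2,4,7,8,9,10]=10  [3,5,6,8,9,10]=1  [4,6,7,8,9,10]=10  [5,6,7,8,9,10]=5
  size 7 → [0,1,2,4,7,9,10]=6  [1,2,4,7,8,9,10]=15  [2,4,6,7,8,9,10]=20  [3,5,6,7,8,9,10]=6  [4,5,6,7,8,9,10]=15
  size 8 → [0,1,2,4,7,8,9,10]=21  [1,2,4,6,7,8,9,10]=35  [2,4,5,6,7,8,9,10]=35  [3,4,5,6,7,8,9,10]=21
  size 9 → [0,1,2,4,6,7,8,9,10]=56  [1,2,4,5,6,7,8,9,10]=70  [2,3,4,5,6,7,8,9,10]=56
  first=0(r) contributes 126
  first=3(q) contributes 126
|[w]| = 252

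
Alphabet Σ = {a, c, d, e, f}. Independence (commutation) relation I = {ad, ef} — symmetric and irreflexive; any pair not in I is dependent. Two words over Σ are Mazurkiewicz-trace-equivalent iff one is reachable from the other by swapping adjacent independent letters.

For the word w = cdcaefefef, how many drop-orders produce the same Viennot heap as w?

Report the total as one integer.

drop 0:c onto floor
drop 1:d onto {0:c}
drop 2:c onto {1:d}
drop 3:a onto {2:c}
drop 4:e onto {3:a}
drop 5:f onto {3:a}
drop 6:e onto {4:e}
drop 7:f onto {5:f}
drop 8:e onto {6:e}
drop 9:f onto {7:f}
ground layer = {0:c}
drop-orders for the pieces not yet dropped (sum over which currently-grounded one goes next):
  1 to go: {8} 1  {9} 1
  2 to go: {6,8} 1  {7,9} 1  {8,9} 2
  3 to go: {4,6,8} 1  {5,7,9} 1  {6,8,9} 3  {7,8,9} 3
  4 to go: {4,6,8,9} 4  {5,7,8,9} 4  {6,7,8,9} 6
  5 to go: {4,6,7,8,9} 10  {5,6,7,8,9} 10
  6 to go: {4,5,6,7,8,9} 20
  7 to go: {3,4,5,6,7,8,9} 20
  8 to go: {2,3,4,5,6,7,8,9} 20
  if 0:c drops first: 20 orders

20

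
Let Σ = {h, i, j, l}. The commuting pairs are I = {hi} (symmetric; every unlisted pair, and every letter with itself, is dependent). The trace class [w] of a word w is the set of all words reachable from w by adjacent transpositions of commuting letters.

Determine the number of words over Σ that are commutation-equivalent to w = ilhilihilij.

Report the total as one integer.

drop 0:i onto floor
drop 1:l onto {0:i}
drop 2:h onto {1:l}
drop 3:i onto {1:l}
drop 4:l onto {2:h, 3:i}
drop 5:i onto {4:l}
drop 6:h onto {4:l}
drop 7:i onto {5:i}
drop 8:l onto {6:h, 7:i}
drop 9:i onto {8:l}
drop 10:j onto {9:i}
ground layer = {0:i}
drop-orders for the pieces not yet dropped (sum over which currently-grounded one goes next):
  1 to go: {10} 1
  2 to go: {9,10} 1
  3 to go: {8,9,10} 1
  4 to go: {6,8,9,10} 1  {7,8,9,10} 1
  5 to go: {5,7,8,9,10} 1  {6,7,8,9,10} 2
  6 to go: {5,6,7,8,9,10} 3
  7 to go: {4,5,6,7,8,9,10} 3
  8 to go: {2,4,5,6,7,8,9,10} 3  {3,4,5,6,7,8,9,10} 3
  9 to go: {2,3,4,5,6,7,8,9,10} 6
  if 0:i drops first: 6 orders

6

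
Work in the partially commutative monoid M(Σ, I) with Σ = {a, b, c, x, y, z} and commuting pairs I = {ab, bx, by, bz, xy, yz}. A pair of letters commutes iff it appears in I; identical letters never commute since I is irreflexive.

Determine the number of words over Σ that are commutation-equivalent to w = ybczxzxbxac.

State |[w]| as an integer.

14

#0=y has no predecessor
#1=b has no predecessor
#2=c depends on [0:y, 1:b]
#3=z depends on [2:c]
#4=x depends on [3:z]
#5=z depends on [4:x]
#6=x depends on [5:z]
#7=b depends on [2:c]
#8=x depends on [6:x]
#9=a depends on [8:x]
#10=c depends on [7:b, 9:a]
sources: [0:y, 1:b]
N(rest) = Σ N(rest − s) over sources s of rest; N(one piece) = 1:
  size 1 → [10]=1
  size 2 → [7,10]=1  [9,10]=1
  size 3 → [7,9,10]=2  [8,9,10]=1
  size 4 → [6,8,9,10]=1  [7,8,9,10]=3
  size 5 → [5,6,8,9,10]=1  [6,7,8,9,10]=4
  size 6 → [4,5,6,8,9,10]=1  [5,6,7,8,9,10]=5
  size 7 → [3,4,5,6,8,9,10]=1  [4,5,6,7,8,9,10]=6
  size 8 → [3,4,5,6,7,8,9,10]=7
  size 9 → [2,3,4,5,6,7,8,9,10]=7
  first=0(y) contributes 7
  first=1(b) contributes 7
|[w]| = 14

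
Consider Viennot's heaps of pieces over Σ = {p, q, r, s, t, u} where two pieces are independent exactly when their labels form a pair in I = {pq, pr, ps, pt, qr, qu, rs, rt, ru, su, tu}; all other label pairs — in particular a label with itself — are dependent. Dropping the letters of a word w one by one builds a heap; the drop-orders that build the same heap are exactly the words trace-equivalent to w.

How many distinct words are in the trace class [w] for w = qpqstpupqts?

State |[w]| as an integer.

330

0(q) covers ∅
1(p) covers ∅
2(q) covers 0:q
3(s) covers 2:q
4(t) covers 3:s
5(p) covers 1:p
6(u) covers 5:p
7(p) covers 6:u
8(q) covers 4:t
9(t) covers 8:q
10(s) covers 9:t
floor of heap: 0:q, 1:p
completions by unplaced set U, small U first (add the entries for U minus each lowest piece of U):
  |U|=1: {7}:1  {10}:1
  |U|=2: {6,7}:1  {7,10}:2  {9,10}:1
  |U|=3: {5,6,7}:1  {6,7,10}:3  {7,9,10}:3  {8,9,10}:1
  |U|=4: {1,5,6,7}:1  {4,8,9,10}:1  {5,6,7,10}:4  {6,7,9,10}:6  {7,8,9,10}:4
  |U|=5: {1,5,6,7,10}:5  {3,4,8,9,10}:1  {4,7,8,9,10}:5  {5,6,7,9,10}:10  {6,7,8,9,10}:10
  |U|=6: {1,5,6,7,9,10}:15  {2,3,4,8,9,10}:1  {3,4,7,8,9,10}:6  {4,6,7,8,9,10}:15  {5,6,7,8,9,10}:20
  |U|=7: {0,2,3,4,8,9,10}:1  {1,5,6,7,8,9,10}:35  {2,3,4,7,8,9,10}:7  {3,4,6,7,8,9,10}:21  {4,5,6,7,8,9,10}:35
  |U|=8: {0,2,3,4,7,8,9,10}:8  {1,4,5,6,7,8,9,10}:70  {2,3,4,6,7,8,9,10}:28  {3,4,5,6,7,8,9,10}:56
  |U|=9: {0,2,3,4,6,7,8,9,10}:36  {1,3,4,5,6,7,8,9,10}:126  {2,3,4,5,6,7,8,9,10}:84
  start at 0(q): 210
  start at 1(p): 120
sum over floor = 330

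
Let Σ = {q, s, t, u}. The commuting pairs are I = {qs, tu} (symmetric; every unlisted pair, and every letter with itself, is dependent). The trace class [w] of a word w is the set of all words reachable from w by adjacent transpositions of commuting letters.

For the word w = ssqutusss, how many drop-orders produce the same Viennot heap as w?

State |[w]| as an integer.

9

drop 0:s onto floor
drop 1:s onto {0:s}
drop 2:q onto floor
drop 3:u onto {1:s, 2:q}
drop 4:t onto {1:s, 2:q}
drop 5:u onto {3:u}
drop 6:s onto {4:t, 5:u}
drop 7:s onto {6:s}
drop 8:s onto {7:s}
ground layer = {0:s, 2:q}
drop-orders for the pieces not yet dropped (sum over which currently-grounded one goes next):
  1 to go: {8} 1
  2 to go: {7,8} 1
  3 to go: {6,7,8} 1
  4 to go: {4,6,7,8} 1  {5,6,7,8} 1
  5 to go: {3,5,6,7,8} 1  {4,5,6,7,8} 2
  6 to go: {3,4,5,6,7,8} 3
  7 to go: {1,3,4,5,6,7,8} 3  {2,3,4,5,6,7,8} 3
  if 0:s drops first: 6 orders
  if 2:q drops first: 3 orders
heap linearizations: 9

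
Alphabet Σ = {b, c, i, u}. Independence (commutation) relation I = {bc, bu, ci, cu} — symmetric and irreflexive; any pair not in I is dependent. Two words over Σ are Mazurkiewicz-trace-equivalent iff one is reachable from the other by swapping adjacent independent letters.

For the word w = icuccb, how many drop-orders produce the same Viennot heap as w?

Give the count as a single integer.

0(i) covers ∅
1(c) covers ∅
2(u) covers 0:i
3(c) covers 1:c
4(c) covers 3:c
5(b) covers 0:i
floor of heap: 0:i, 1:c
completions by unplaced set U, small U first (add the entries for U minus each lowest piece of U):
  |U|=1: {2}:1  {4}:1  {5}:1
  |U|=2: {2,4}:2  {2,5}:2  {3,4}:1  {4,5}:2
  |U|=3: {0,2,5}:2  {1,3,4}:1  {2,3,4}:3  {2,4,5}:6  {3,4,5}:3
  |U|=4: {0,2,4,5}:8  {1,2,3,4}:4  {1,3,4,5}:4  {2,3,4,5}:12
  start at 0(i): 20
  start at 1(c): 20
sum over floor = 40

40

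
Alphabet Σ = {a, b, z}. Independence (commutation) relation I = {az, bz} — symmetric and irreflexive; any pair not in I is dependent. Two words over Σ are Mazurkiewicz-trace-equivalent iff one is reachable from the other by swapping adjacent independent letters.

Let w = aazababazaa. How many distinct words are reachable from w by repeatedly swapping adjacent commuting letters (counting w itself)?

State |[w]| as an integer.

55

#0=a has no predecessor
#1=a depends on [0:a]
#2=z has no predecessor
#3=a depends on [1:a]
#4=b depends on [3:a]
#5=a depends on [4:b]
#6=b depends on [5:a]
#7=a depends on [6:b]
#8=z depends on [2:z]
#9=a depends on [7:a]
#10=a depends on [9:a]
sources: [0:a, 2:z]
N(rest) = Σ N(rest − s) over sources s of rest; N(one piece) = 1:
  size 1 → [8]=1  [10]=1
  size 2 → [2,8]=1  [8,10]=2  [9,10]=1
  size 3 → [2,8,10]=3  [7,9,10]=1  [8,9,10]=3
  size 4 → [2,8,9,10]=6  [6,7,9,10]=1  [7,8,9,10]=4
  size 5 → [2,7,8,9,10]=10  [5,6,7,9,10]=1  [6,7,8,9,10]=5
  size 6 → [2,6,7,8,9,10]=15  [4,5,6,7,9,10]=1  [5,6,7,8,9,10]=6
  size 7 → [2,5,6,7,8,9,10]=21  [3,4,5,6,7,9,10]=1  [4,5,6,7,8,9,10]=7
  size 8 → [1,3,4,5,6,7,9,10]=1  [2,4,5,6,7,8,9,10]=28  [3,4,5,6,7,8,9,10]=8
  size 9 → [0,1,3,4,5,6,7,9,10]=1  [1,3,4,5,6,7,8,9,10]=9  [2,3,4,5,6,7,8,9,10]=36
  first=0(a) contributes 45
  first=2(z) contributes 10
|[w]| = 55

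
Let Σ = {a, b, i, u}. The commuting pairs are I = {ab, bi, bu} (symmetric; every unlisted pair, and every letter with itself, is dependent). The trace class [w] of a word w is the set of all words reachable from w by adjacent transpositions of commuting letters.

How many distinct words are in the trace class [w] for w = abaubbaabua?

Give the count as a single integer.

330

#0=a has no predecessor
#1=b has no predecessor
#2=a depends on [0:a]
#3=u depends on [2:a]
#4=b depends on [1:b]
#5=b depends on [4:b]
#6=a depends on [3:u]
#7=a depends on [6:a]
#8=b depends on [5:b]
#9=u depends on [7:a]
#10=a depends on [9:u]
sources: [0:a, 1:b]
N(rest) = Σ N(rest − s) over sources s of rest; N(one piece) = 1:
  size 1 → [8]=1  [10]=1
  size 2 → [5,8]=1  [8,10]=2  [9,10]=1
  size 3 → [4,5,8]=1  [5,8,10]=3  [7,9,10]=1  [8,9,10]=3
  size 4 → [1,4,5,8]=1  [4,5,8,10]=4  [5,8,9,10]=6  [6,7,9,10]=1  [7,8,9,10]=4
  size 5 → [1,4,5,8,10]=5  [3,6,7,9,10]=1  [4,5,8,9,10]=10  [5,7,8,9,10]=10  [6,7,8,9,10]=5
  size 6 → [1,4,5,8,9,10]=15  [2,3,6,7,9,10]=1  [3,6,7,8,9,10]=6  [4,5,7,8,9,10]=20  [5,6,7,8,9,10]=15
  size 7 → [0,2,3,6,7,9,10]=1  [1,4,5,7,8,9,10]=35  [2,3,6,7,8,9,10]=7  [3,5,6,7,8,9,10]=21  [4,5,6,7,8,9,10]=35
  size 8 → [0,2,3,6,7,8,9,10]=8  [1,4,5,6,7,8,9,10]=70  [2,3,5,6,7,8,9,10]=28  [3,4,5,6,7,8,9,10]=56
  size 9 → [0,2,3,5,6,7,8,9,10]=36  [1,3,4,5,6,7,8,9,10]=126  [2,3,4,5,6,7,8,9,10]=84
  first=0(a) contributes 210
  first=1(b) contributes 120
|[w]| = 330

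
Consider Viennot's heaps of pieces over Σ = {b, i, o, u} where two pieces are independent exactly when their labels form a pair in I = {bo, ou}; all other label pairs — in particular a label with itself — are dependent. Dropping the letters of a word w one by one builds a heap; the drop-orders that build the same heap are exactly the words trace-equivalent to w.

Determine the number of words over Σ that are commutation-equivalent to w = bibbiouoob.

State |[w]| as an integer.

#0=b has no predecessor
#1=i depends on [0:b]
#2=b depends on [1:i]
#3=b depends on [2:b]
#4=i depends on [3:b]
#5=o depends on [4:i]
#6=u depends on [4:i]
#7=o depends on [5:o]
#8=o depends on [7:o]
#9=b depends on [6:u]
sources: [0:b]
N(rest) = Σ N(rest − s) over sources s of rest; N(one piece) = 1:
  size 1 → [8]=1  [9]=1
  size 2 → [6,9]=1  [7,8]=1  [8,9]=2
  size 3 → [5,7,8]=1  [6,8,9]=3  [7,8,9]=3
  size 4 → [5,7,8,9]=4  [6,7,8,9]=6
  size 5 → [5,6,7,8,9]=10
  size 6 → [4,5,6,7,8,9]=10
  size 7 → [3,4,5,6,7,8,9]=10
  size 8 → [2,3,4,5,6,7,8,9]=10
  first=0(b) contributes 10

10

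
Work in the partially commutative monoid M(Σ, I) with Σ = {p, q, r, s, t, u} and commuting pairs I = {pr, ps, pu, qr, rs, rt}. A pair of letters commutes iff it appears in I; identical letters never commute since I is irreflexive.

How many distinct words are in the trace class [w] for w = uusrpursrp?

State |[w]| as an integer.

270

#0=u has no predecessor
#1=u depends on [0:u]
#2=s depends on [1:u]
#3=r depends on [1:u]
#4=p has no predecessor
#5=u depends on [2:s, 3:r]
#6=r depends on [5:u]
#7=s depends on [5:u]
#8=r depends on [6:r]
#9=p depends on [4:p]
sources: [0:u, 4:p]
N(rest) = Σ N(rest − s) over sources s of rest; N(one piece) = 1:
  size 1 → [7]=1  [8]=1  [9]=1
  size 2 → [4,9]=1  [6,8]=1  [7,8]=2  [7,9]=2  [8,9]=2
  size 3 → [4,7,9]=3  [4,8,9]=3  [6,7,8]=3  [6,8,9]=3  [7,8,9]=6
  size 4 → [4,6,8,9]=6  [4,7,8,9]=12  [5,6,7,8]=3  [6,7,8,9]=12
  size 5 → [2,5,6,7,8]=3  [3,5,6,7,8]=3  [4,6,7,8,9]=30  [5,6,7,8,9]=15
  size 6 → [2,3,5,6,7,8]=6  [2,5,6,7,8,9]=18  [3,5,6,7,8,9]=18  [4,5,6,7,8,9]=45
  size 7 → [1,2,3,5,6,7,8]=6  [2,3,5,6,7,8,9]=42  [2,4,5,6,7,8,9]=63  [3,4,5,6,7,8,9]=63
  size 8 → [0,1,2,3,5,6,7,8]=6  [1,2,3,5,6,7,8,9]=48  [2,3,4,5,6,7,8,9]=168
  first=0(u) contributes 216
  first=4(p) contributes 54
|[w]| = 270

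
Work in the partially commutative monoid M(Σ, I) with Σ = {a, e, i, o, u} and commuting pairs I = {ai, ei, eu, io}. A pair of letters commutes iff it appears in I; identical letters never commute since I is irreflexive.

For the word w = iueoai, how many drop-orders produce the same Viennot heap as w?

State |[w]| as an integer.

#0=i has no predecessor
#1=u depends on [0:i]
#2=e has no predecessor
#3=o depends on [1:u, 2:e]
#4=a depends on [3:o]
#5=i depends on [1:u]
sources: [0:i, 2:e]
N(rest) = Σ N(rest − s) over sources s of rest; N(one piece) = 1:
  size 1 → [4]=1  [5]=1
  size 2 → [3,4]=1  [4,5]=2
  size 3 → [2,3,4]=1  [3,4,5]=3
  size 4 → [1,3,4,5]=3  [2,3,4,5]=4
  first=0(i) contributes 7
  first=2(e) contributes 3
|[w]| = 10

10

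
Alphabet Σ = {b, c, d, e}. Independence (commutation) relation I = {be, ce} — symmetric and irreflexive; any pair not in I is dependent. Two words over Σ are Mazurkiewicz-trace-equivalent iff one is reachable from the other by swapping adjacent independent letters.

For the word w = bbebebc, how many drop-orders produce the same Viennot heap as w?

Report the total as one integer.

21

piece 0:b — minimal
piece 1:b rests on {0:b}
piece 2:e — minimal
piece 3:b rests on {1:b}
piece 4:e rests on {2:e}
piece 5:b rests on {3:b}
piece 6:c rests on {5:b}
minimal pieces: {0:b, 2:e}
ways to finish when only these pieces remain (= sum over removing one remaining piece with nothing left below it):
  1 left: {4}→1  {6}→1
  2 left: {2,4}→1  {4,6}→2  {5,6}→1
  3 left: {2,4,6}→3  {3,5,6}→1  {4,5,6}→3
  4 left: {1,3,5,6}→1  {2,4,5,6}→6  {3,4,5,6}→4
  5 left: {0,1,3,5,6}→1  {1,3,4,5,6}→5  {2,3,4,5,6}→10
  placing 0:b first → 15 extensions
  placing 2:e first → 6 extensions
total linear extensions = 21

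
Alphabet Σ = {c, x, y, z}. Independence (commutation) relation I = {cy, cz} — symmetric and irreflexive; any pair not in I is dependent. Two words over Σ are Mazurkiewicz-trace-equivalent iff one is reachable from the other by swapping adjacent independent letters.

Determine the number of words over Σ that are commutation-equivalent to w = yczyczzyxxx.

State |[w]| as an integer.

28

#0=y has no predecessor
#1=c has no predecessor
#2=z depends on [0:y]
#3=y depends on [2:z]
#4=c depends on [1:c]
#5=z depends on [3:y]
#6=z depends on [5:z]
#7=y depends on [6:z]
#8=x depends on [4:c, 7:y]
#9=x depends on [8:x]
#10=x depends on [9:x]
sources: [0:y, 1:c]
N(rest) = Σ N(rest − s) over sources s of rest; N(one piece) = 1:
  size 1 → [10]=1
  size 2 → [9,10]=1
  size 3 → [8,9,10]=1
  size 4 → [4,8,9,10]=1  [7,8,9,10]=1
  size 5 → [1,4,8,9,10]=1  [4,7,8,9,10]=2  [6,7,8,9,10]=1
  size 6 → [1,4,7,8,9,10]=3  [4,6,7,8,9,10]=3  [5,6,7,8,9,10]=1
  size 7 → [1,4,6,7,8,9,10]=6  [3,5,6,7,8,9,10]=1  [4,5,6,7,8,9,10]=4
  size 8 → [1,4,5,6,7,8,9,10]=10  [2,3,5,6,7,8,9,10]=1  [3,4,5,6,7,8,9,10]=5
  size 9 → [0,2,3,5,6,7,8,9,10]=1  [1,3,4,5,6,7,8,9,10]=15  [2,3,4,5,6,7,8,9,10]=6
  first=0(y) contributes 21
  first=1(c) contributes 7
|[w]| = 28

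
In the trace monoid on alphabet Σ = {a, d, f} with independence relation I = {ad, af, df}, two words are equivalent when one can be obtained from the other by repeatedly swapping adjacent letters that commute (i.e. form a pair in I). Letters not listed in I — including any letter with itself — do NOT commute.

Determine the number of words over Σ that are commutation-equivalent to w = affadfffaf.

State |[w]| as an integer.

piece 0:a — minimal
piece 1:f — minimal
piece 2:f rests on {1:f}
piece 3:a rests on {0:a}
piece 4:d — minimal
piece 5:f rests on {2:f}
piece 6:f rests on {5:f}
piece 7:f rests on {6:f}
piece 8:a rests on {3:a}
piece 9:f rests on {7:f}
minimal pieces: {0:a, 1:f, 4:d}
ways to finish when only these pieces remain (= sum over removing one remaining piece with nothing left below it):
  1 left: {4}→1  {8}→1  {9}→1
  2 left: {3,8}→1  {4,8}→2  {4,9}→2  {7,9}→1  {8,9}→2
  3 left: {0,3,8}→1  {3,4,8}→3  {3,8,9}→3  {4,7,9}→3  {4,8,9}→6  {6,7,9}→1  {7,8,9}→3
  4 left: {0,3,4,8}→4  {0,3,8,9}→4  {3,4,8,9}→12  {3,7,8,9}→6  {4,6,7,9}→4  {4,7,8,9}→12  {5,6,7,9}→1  {6,7,8,9}→4
  5 left: {0,3,4,8,9}→20  {0,3,7,8,9}→10  {2,5,6,7,9}→1  {3,4,7,8,9}→30  {3,6,7,8,9}→10  {4,5,6,7,9}→5  {4,6,7,8,9}→20  {5,6,7,8,9}→5
  6 left: {0,3,4,7,8,9}→60  {0,3,6,7,8,9}→20  {1,2,5,6,7,9}→1  {2,4,5,6,7,9}→6  {2,5,6,7,8,9}→6  {3,4,6,7,8,9}→60  {3,5,6,7,8,9}→15  {4,5,6,7,8,9}→30
  7 left: {0,3,4,6,7,8,9}→140  {0,3,5,6,7,8,9}→35  {1,2,4,5,6,7,9}→7  {1,2,5,6,7,8,9}→7  {2,3,5,6,7,8,9}→21  {2,4,5,6,7,8,9}→42  {3,4,5,6,7,8,9}→105
  8 left: {0,2,3,5,6,7,8,9}→56  {0,3,4,5,6,7,8,9}→280  {1,2,3,5,6,7,8,9}→28  {1,2,4,5,6,7,8,9}→56  {2,3,4,5,6,7,8,9}→168
  placing 0:a first → 252 extensions
  placing 1:f first → 504 extensions
  placing 4:d first → 84 extensions
total linear extensions = 840

840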